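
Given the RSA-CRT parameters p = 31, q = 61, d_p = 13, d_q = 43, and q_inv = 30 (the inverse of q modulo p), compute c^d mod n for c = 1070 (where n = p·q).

m₁ = c^(d_p) mod p: c ≡ 16 (mod 31), and 16^13 mod 31 = 4.
m₂ = c^(d_q) mod q: c ≡ 33 (mod 61), and 33^43 mod 61 = 8.
h = q_inv·(m₁ − m₂) mod p = 30·(4 − 8) mod 31 = 4.
m = m₂ + h·q = 8 + 4·61 = 252.

252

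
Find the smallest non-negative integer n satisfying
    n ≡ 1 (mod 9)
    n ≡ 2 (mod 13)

28

Combine the congruences pairwise.
From n ≡ 1 (mod 9) write n = 1 + 9t. Substituting into n ≡ 2 (mod 13) gives 9t ≡ 1 (mod 13), and since 9⁻¹ ≡ 3 (mod 13), t ≡ 3. Hence n ≡ 1 + 9·3 = 28 (mod 117).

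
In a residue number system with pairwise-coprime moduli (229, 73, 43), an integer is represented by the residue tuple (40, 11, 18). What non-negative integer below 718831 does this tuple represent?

54542

The moduli are pairwise coprime; N = 229·73·43 = 718831.
N/229 = 3139; 3139 ≡ 162 (mod 229); 162·41 ≡ 1, so inverse 41.
N/73 = 9847; 9847 ≡ 65 (mod 73); 65·9 ≡ 1, so inverse 9.
N/43 = 16717; 16717 ≡ 33 (mod 43); 33·30 ≡ 1, so inverse 30.
x ≡ 40·3139·41 + 11·9847·9 + 18·16717·30 = 15149993.
15149993 mod 718831 = 54542.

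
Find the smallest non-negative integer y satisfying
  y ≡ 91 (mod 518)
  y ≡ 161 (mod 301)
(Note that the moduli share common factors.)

18221

gcd(518, 301) = 7 and 7 | (161 − 91), so the pair is consistent; merging gives y ≡ 18221 (mod 22274), where 22274 = lcm(518, 301).
The solution is unique modulo lcm(518, 301) = 22274.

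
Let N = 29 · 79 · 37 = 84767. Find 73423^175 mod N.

Mod 29: 73423 ≡ 24; by Fermat, exponent reduces to 175 mod 28 = 7; 24^7 ≡ 1 (mod 29).
Mod 79: 73423 ≡ 32; by Fermat, exponent reduces to 175 mod 78 = 19; 32^19 ≡ 11 (mod 79).
Mod 37: 73423 ≡ 15; by Fermat, exponent reduces to 175 mod 36 = 31; 15^31 ≡ 17 (mod 37).
Combine by CRT: x ≡ 1 (mod 29), x ≡ 11 (mod 79), x ≡ 17 (mod 37) ⇒ x ≡ 56812 (mod 84767).

56812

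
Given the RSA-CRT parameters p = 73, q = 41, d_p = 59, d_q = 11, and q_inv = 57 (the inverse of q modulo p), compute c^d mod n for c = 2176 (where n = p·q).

m₁ = c^(d_p) mod p: c ≡ 59 (mod 73), and 59^59 mod 73 = 15.
m₂ = c^(d_q) mod q: c ≡ 3 (mod 41), and 3^11 mod 41 = 27.
h = q_inv·(m₁ − m₂) mod p = 57·(15 − 27) mod 73 = 46.
m = m₂ + h·q = 27 + 46·41 = 1913.

1913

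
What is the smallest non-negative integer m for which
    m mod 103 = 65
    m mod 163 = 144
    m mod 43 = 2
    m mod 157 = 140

The moduli are pairwise coprime; N = 103·163·43·157 = 113342539.
N/103 = 1100413; 1100413 ≡ 64 (mod 103); 64·66 ≡ 1, so inverse 66.
N/163 = 695353; 695353 ≡ 158 (mod 163); 158·65 ≡ 1, so inverse 65.
N/43 = 2635873; 2635873 ≡ 16 (mod 43); 16·35 ≡ 1, so inverse 35.
N/157 = 721927; 721927 ≡ 41 (mod 157); 41·23 ≡ 1, so inverse 23.
m ≡ 65·1100413·66 + 144·695353·65 + 2·2635873·35 + 140·721927·23 = 13738391900.
13738391900 mod 113342539 = 23944681.

23944681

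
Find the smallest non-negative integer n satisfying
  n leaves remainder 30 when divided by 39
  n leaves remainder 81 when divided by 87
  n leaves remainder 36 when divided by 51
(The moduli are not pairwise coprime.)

gcd(39, 87) = 3 and 3 | (81 − 30), so the pair is consistent; merging gives n ≡ 342 (mod 1131), where 1131 = lcm(39, 87).
gcd(1131, 51) = 3 and 3 | (36 − 342), so the pair is consistent; merging gives n ≡ 342 (mod 19227), where 19227 = lcm(1131, 51).
The solution is unique modulo lcm(39, 87, 51) = 19227.

342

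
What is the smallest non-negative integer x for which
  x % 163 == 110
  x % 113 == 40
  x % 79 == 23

1138176

From x ≡ 110 (mod 163) write x = 110 + 163t. Substituting into x ≡ 40 (mod 113) gives 163t ≡ 43 (mod 113), and since 50⁻¹ ≡ 52 (mod 113), t ≡ 89. Hence x ≡ 110 + 163·89 = 14617 (mod 18419).
From x ≡ 14617 (mod 18419) write x = 14617 + 18419t. Substituting into x ≡ 23 (mod 79) gives 18419t ≡ 21 (mod 79), and since 12⁻¹ ≡ 33 (mod 79), t ≡ 61. Hence x ≡ 14617 + 18419·61 = 1138176 (mod 1455101).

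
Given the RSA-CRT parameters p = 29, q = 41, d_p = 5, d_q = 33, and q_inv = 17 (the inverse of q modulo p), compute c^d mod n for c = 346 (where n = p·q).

m₁ = c^(d_p) mod p: c ≡ 27 (mod 29), and 27^5 mod 29 = 26.
m₂ = c^(d_q) mod q: c ≡ 18 (mod 41), and 18^33 mod 41 = 10.
h = q_inv·(m₁ − m₂) mod p = 17·(26 − 10) mod 29 = 11.
m = m₂ + h·q = 10 + 11·41 = 461.

461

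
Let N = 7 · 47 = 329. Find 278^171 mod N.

Mod 7: 278 ≡ 5; by Fermat, exponent reduces to 171 mod 6 = 3; 5^3 ≡ 6 (mod 7).
Mod 47: 278 ≡ 43; by Fermat, exponent reduces to 171 mod 46 = 33; 43^33 ≡ 41 (mod 47).
Combine by CRT: x ≡ 6 (mod 7), x ≡ 41 (mod 47) ⇒ x ≡ 41 (mod 329).

41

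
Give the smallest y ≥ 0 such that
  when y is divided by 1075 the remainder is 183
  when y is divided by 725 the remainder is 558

gcd(1075, 725) = 25 and 25 | (558 − 183), so the pair is consistent; merging gives y ≡ 30283 (mod 31175), where 31175 = lcm(1075, 725).
The solution is unique modulo lcm(1075, 725) = 31175.

30283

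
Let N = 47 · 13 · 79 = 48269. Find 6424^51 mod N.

Mod 47: 6424 ≡ 32; by Fermat, exponent reduces to 51 mod 46 = 5; 32^5 ≡ 4 (mod 47).
Mod 13: 6424 ≡ 2; by Fermat, exponent reduces to 51 mod 12 = 3; 2^3 ≡ 8 (mod 13).
Mod 79: 6424 ≡ 25; 25^51 ≡ 18 (mod 79).
Combine by CRT: x ≡ 4 (mod 47), x ≡ 8 (mod 13), x ≡ 18 (mod 79) ⇒ x ≡ 9498 (mod 48269).

9498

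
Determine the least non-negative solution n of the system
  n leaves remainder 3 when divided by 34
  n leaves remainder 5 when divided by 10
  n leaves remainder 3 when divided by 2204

gcd(34, 10) = 2 and 2 | (5 − 3), so the pair is consistent; merging gives n ≡ 105 (mod 170), where 170 = lcm(34, 10).
gcd(170, 2204) = 2 and 2 | (3 − 105), so the pair is consistent; merging gives n ≡ 149875 (mod 187340), where 187340 = lcm(170, 2204).
The solution is unique modulo lcm(34, 10, 2204) = 187340.

149875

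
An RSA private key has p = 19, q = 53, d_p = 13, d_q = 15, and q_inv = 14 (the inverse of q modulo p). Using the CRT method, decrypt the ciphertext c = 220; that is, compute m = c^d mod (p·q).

m₁ = c^(d_p) mod p: c ≡ 11 (mod 19), and 11^13 mod 19 = 11.
m₂ = c^(d_q) mod q: c ≡ 8 (mod 53), and 8^15 mod 53 = 41.
h = q_inv·(m₁ − m₂) mod p = 14·(11 − 41) mod 19 = 17.
m = m₂ + h·q = 41 + 17·53 = 942.

942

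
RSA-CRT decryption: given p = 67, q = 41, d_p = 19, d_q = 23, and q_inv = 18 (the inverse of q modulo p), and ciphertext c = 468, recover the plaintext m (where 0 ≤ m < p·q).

2344

m₁ = c^(d_p) mod p: c ≡ 66 (mod 67), and 66^19 mod 67 = 66.
m₂ = c^(d_q) mod q: c ≡ 17 (mod 41), and 17^23 mod 41 = 7.
h = q_inv·(m₁ − m₂) mod p = 18·(66 − 7) mod 67 = 57.
m = m₂ + h·q = 7 + 57·41 = 2344.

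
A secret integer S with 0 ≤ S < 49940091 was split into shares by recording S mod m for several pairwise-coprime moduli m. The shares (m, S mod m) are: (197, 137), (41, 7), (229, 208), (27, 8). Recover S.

The moduli are pairwise coprime; N = 197·41·229·27 = 49940091.
N/197 = 253503; 253503 ≡ 161 (mod 197); 161·93 ≡ 1, so inverse 93.
N/41 = 1218051; 1218051 ≡ 23 (mod 41); 23·25 ≡ 1, so inverse 25.
N/229 = 218079; 218079 ≡ 71 (mod 229); 71·100 ≡ 1, so inverse 100.
N/27 = 1849633; 1849633 ≡ 25 (mod 27); 25·13 ≡ 1, so inverse 13.
S ≡ 137·253503·93 + 7·1218051·25 + 208·218079·100 + 8·1849633·13 = 8171445680.
8171445680 mod 49940091 = 31210847.

31210847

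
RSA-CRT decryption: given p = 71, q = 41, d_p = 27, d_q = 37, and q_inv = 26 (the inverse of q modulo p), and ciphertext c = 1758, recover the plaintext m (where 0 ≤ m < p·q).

1496

m₁ = c^(d_p) mod p: c ≡ 54 (mod 71), and 54^27 mod 71 = 5.
m₂ = c^(d_q) mod q: c ≡ 36 (mod 41), and 36^37 mod 41 = 20.
h = q_inv·(m₁ − m₂) mod p = 26·(5 − 20) mod 71 = 36.
m = m₂ + h·q = 20 + 36·41 = 1496.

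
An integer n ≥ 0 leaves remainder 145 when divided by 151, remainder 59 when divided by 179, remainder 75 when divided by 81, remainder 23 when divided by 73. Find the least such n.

100612200

From n ≡ 145 (mod 151) write n = 145 + 151t. Substituting into n ≡ 59 (mod 179) gives 151t ≡ 93 (mod 179), and since 151⁻¹ ≡ 147 (mod 179), t ≡ 67. Hence n ≡ 145 + 151·67 = 10262 (mod 27029).
From n ≡ 10262 (mod 27029) write n = 10262 + 27029t. Substituting into n ≡ 75 (mod 81) gives 27029t ≡ 19 (mod 81), and since 56⁻¹ ≡ 68 (mod 81), t ≡ 77. Hence n ≡ 10262 + 27029·77 = 2091495 (mod 2189349).
From n ≡ 2091495 (mod 2189349) write n = 2091495 + 2189349t. Substituting into n ≡ 23 (mod 73) gives 2189349t ≡ 51 (mod 73), and since 6⁻¹ ≡ 61 (mod 73), t ≡ 45. Hence n ≡ 2091495 + 2189349·45 = 100612200 (mod 159822477).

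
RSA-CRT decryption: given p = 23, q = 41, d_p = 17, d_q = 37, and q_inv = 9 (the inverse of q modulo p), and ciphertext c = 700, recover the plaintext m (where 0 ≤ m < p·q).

776

m₁ = c^(d_p) mod p: c ≡ 10 (mod 23), and 10^17 mod 23 = 17.
m₂ = c^(d_q) mod q: c ≡ 3 (mod 41), and 3^37 mod 41 = 38.
h = q_inv·(m₁ − m₂) mod p = 9·(17 − 38) mod 23 = 18.
m = m₂ + h·q = 38 + 18·41 = 776.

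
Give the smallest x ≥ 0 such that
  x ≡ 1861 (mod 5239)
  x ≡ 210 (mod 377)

122358

gcd(5239, 377) = 13 and 13 | (210 − 1861), so the pair is consistent; merging gives x ≡ 122358 (mod 151931), where 151931 = lcm(5239, 377).
The solution is unique modulo lcm(5239, 377) = 151931.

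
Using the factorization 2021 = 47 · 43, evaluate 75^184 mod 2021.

Mod 47: 75 ≡ 28; since 46 | 184, by Fermat 28^184 ≡ 1 (mod 47).
Mod 43: 75 ≡ 32; by Fermat, exponent reduces to 184 mod 42 = 16; 32^16 ≡ 35 (mod 43).
Combine by CRT: x ≡ 1 (mod 47), x ≡ 35 (mod 43) ⇒ x ≡ 1411 (mod 2021).

1411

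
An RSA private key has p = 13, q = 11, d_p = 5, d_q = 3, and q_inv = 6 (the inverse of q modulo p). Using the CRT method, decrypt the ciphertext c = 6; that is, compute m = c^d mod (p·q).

m₁ = c^(d_p) mod p: c ≡ 6 (mod 13), and 6^5 mod 13 = 2.
m₂ = c^(d_q) mod q: c ≡ 6 (mod 11), and 6^3 mod 11 = 7.
h = q_inv·(m₁ − m₂) mod p = 6·(2 − 7) mod 13 = 9.
m = m₂ + h·q = 7 + 9·11 = 106.

106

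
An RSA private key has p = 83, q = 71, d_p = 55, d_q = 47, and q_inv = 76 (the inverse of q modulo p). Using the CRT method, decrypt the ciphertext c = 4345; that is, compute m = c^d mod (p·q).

m₁ = c^(d_p) mod p: c ≡ 29 (mod 83), and 29^55 mod 83 = 16.
m₂ = c^(d_q) mod q: c ≡ 14 (mod 71), and 14^47 mod 71 = 17.
h = q_inv·(m₁ − m₂) mod p = 76·(16 − 17) mod 83 = 7.
m = m₂ + h·q = 17 + 7·71 = 514.

514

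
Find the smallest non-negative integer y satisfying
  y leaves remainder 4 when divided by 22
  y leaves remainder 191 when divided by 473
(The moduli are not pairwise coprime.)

gcd(22, 473) = 11 and 11 | (191 − 4), so the pair is consistent; merging gives y ≡ 664 (mod 946), where 946 = lcm(22, 473).
The solution is unique modulo lcm(22, 473) = 946.

664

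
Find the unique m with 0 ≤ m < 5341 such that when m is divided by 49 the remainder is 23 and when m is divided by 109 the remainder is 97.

2277

Combine the congruences pairwise.
From m ≡ 23 (mod 49) write m = 23 + 49t. Substituting into m ≡ 97 (mod 109) gives 49t ≡ 74 (mod 109), and since 49⁻¹ ≡ 89 (mod 109), t ≡ 46. Hence m ≡ 23 + 49·46 = 2277 (mod 5341).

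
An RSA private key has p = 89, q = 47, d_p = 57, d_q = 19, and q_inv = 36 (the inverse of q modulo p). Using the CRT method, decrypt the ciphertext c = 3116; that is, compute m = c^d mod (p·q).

m₁ = c^(d_p) mod p: c ≡ 1 (mod 89), and 1^57 mod 89 = 1.
m₂ = c^(d_q) mod q: c ≡ 14 (mod 47), and 14^19 mod 47 = 36.
h = q_inv·(m₁ − m₂) mod p = 36·(1 − 36) mod 89 = 75.
m = m₂ + h·q = 36 + 75·47 = 3561.

3561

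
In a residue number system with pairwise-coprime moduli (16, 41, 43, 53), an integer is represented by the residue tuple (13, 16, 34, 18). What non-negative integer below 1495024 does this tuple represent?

186525

From x ≡ 13 (mod 16) write x = 13 + 16t. Substituting into x ≡ 16 (mod 41) gives 16t ≡ 3 (mod 41), and since 16⁻¹ ≡ 18 (mod 41), t ≡ 13. Hence x ≡ 13 + 16·13 = 221 (mod 656).
From x ≡ 221 (mod 656) write x = 221 + 656t. Substituting into x ≡ 34 (mod 43) gives 656t ≡ 28 (mod 43), and since 11⁻¹ ≡ 4 (mod 43), t ≡ 26. Hence x ≡ 221 + 656·26 = 17277 (mod 28208).
From x ≡ 17277 (mod 28208) write x = 17277 + 28208t. Substituting into x ≡ 18 (mod 53) gives 28208t ≡ 19 (mod 53), and since 12⁻¹ ≡ 31 (mod 53), t ≡ 6. Hence x ≡ 17277 + 28208·6 = 186525 (mod 1495024).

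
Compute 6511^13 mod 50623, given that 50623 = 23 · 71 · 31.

50190

Mod 23: 6511 ≡ 2; 2^13 ≡ 4 (mod 23).
Mod 71: 6511 ≡ 50; 50^13 ≡ 64 (mod 71).
Mod 31: 6511 ≡ 1; 1^13 ≡ 1 (mod 31).
Combine by CRT: x ≡ 4 (mod 23), x ≡ 64 (mod 71), x ≡ 1 (mod 31) ⇒ x ≡ 50190 (mod 50623).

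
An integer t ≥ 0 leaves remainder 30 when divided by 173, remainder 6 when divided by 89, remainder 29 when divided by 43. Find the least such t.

Combine the congruences pairwise.
From t ≡ 30 (mod 173) write t = 30 + 173s. Substituting into t ≡ 6 (mod 89) gives 173s ≡ 65 (mod 89), and since 84⁻¹ ≡ 71 (mod 89), s ≡ 76. Hence t ≡ 30 + 173·76 = 13178 (mod 15397).
From t ≡ 13178 (mod 15397) write t = 13178 + 15397s. Substituting into t ≡ 29 (mod 43) gives 15397s ≡ 9 (mod 43), and since 3⁻¹ ≡ 29 (mod 43), s ≡ 3. Hence t ≡ 13178 + 15397·3 = 59369 (mod 662071).

59369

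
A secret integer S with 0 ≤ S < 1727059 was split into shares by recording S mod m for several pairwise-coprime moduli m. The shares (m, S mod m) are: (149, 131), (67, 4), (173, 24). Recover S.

The moduli are pairwise coprime; N = 149·67·173 = 1727059.
N/149 = 11591; 11591 ≡ 118 (mod 149); 118·24 ≡ 1, so inverse 24.
N/67 = 25777; 25777 ≡ 49 (mod 67); 49·26 ≡ 1, so inverse 26.
N/173 = 9983; 9983 ≡ 122 (mod 173); 122·78 ≡ 1, so inverse 78.
S ≡ 131·11591·24 + 4·25777·26 + 24·9983·78 = 57811088.
57811088 mod 1727059 = 818141.

818141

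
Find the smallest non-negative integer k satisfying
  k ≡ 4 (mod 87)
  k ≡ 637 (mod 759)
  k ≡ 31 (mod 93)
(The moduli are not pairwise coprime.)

661726

Combine the congruences pairwise.
gcd(87, 759) = 3 and 3 | (637 − 4), so the pair is consistent; merging gives k ≡ 1396 (mod 22011), where 22011 = lcm(87, 759).
gcd(22011, 93) = 3 and 3 | (31 − 1396), so the pair is consistent; merging gives k ≡ 661726 (mod 682341), where 682341 = lcm(22011, 93).
The solution is unique modulo lcm(87, 759, 93) = 682341.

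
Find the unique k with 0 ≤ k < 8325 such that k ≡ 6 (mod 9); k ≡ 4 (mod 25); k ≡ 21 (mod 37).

Combine the congruences pairwise.
From k ≡ 6 (mod 9) write k = 6 + 9t. Substituting into k ≡ 4 (mod 25) gives 9t ≡ 23 (mod 25), and since 9⁻¹ ≡ 14 (mod 25), t ≡ 22. Hence k ≡ 6 + 9·22 = 204 (mod 225).
From k ≡ 204 (mod 225) write k = 204 + 225t. Substituting into k ≡ 21 (mod 37) gives 225t ≡ 2 (mod 37), and since 3⁻¹ ≡ 25 (mod 37), t ≡ 13. Hence k ≡ 204 + 225·13 = 3129 (mod 8325).

3129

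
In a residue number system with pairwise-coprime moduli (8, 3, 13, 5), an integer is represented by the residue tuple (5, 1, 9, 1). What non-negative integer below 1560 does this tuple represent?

61

The moduli are pairwise coprime; N = 8·3·13·5 = 1560.
N/8 = 195; 195 ≡ 3 (mod 8); 3·3 ≡ 1, so inverse 3.
N/3 = 520; 520 ≡ 1 (mod 3), inverse 1.
N/13 = 120; 120 ≡ 3 (mod 13); 3·9 ≡ 1, so inverse 9.
N/5 = 312; 312 ≡ 2 (mod 5); 2·3 ≡ 1, so inverse 3.
x ≡ 5·195·3 + 1·520·1 + 9·120·9 + 1·312·3 = 14101.
14101 mod 1560 = 61.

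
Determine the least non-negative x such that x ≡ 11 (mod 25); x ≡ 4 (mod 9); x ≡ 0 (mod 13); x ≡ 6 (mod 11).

25636

From x ≡ 11 (mod 25) write x = 11 + 25t. Substituting into x ≡ 4 (mod 9) gives 25t ≡ 2 (mod 9), and since 7⁻¹ ≡ 4 (mod 9), t ≡ 8. Hence x ≡ 11 + 25·8 = 211 (mod 225).
From x ≡ 211 (mod 225) write x = 211 + 225t. Substituting into x ≡ 0 (mod 13) gives 225t ≡ 10 (mod 13), and since 4⁻¹ ≡ 10 (mod 13), t ≡ 9. Hence x ≡ 211 + 225·9 = 2236 (mod 2925).
From x ≡ 2236 (mod 2925) write x = 2236 + 2925t. Substituting into x ≡ 6 (mod 11) gives 2925t ≡ 3 (mod 11), and since 10⁻¹ ≡ 10 (mod 11), t ≡ 8. Hence x ≡ 2236 + 2925·8 = 25636 (mod 32175).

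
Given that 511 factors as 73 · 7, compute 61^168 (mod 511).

8

Mod 73: 61 ≡ 61; by Fermat, exponent reduces to 168 mod 72 = 24; 61^24 ≡ 8 (mod 73).
Mod 7: 61 ≡ 5; since 6 | 168, by Fermat 5^168 ≡ 1 (mod 7).
Combine by CRT: x ≡ 8 (mod 73), x ≡ 1 (mod 7) ⇒ x ≡ 8 (mod 511).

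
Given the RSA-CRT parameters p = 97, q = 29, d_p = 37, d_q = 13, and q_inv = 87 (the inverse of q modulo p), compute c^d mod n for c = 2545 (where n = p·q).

m₁ = c^(d_p) mod p: c ≡ 23 (mod 97), and 23^37 mod 97 = 14.
m₂ = c^(d_q) mod q: c ≡ 22 (mod 29), and 22^13 mod 29 = 4.
h = q_inv·(m₁ − m₂) mod p = 87·(14 − 4) mod 97 = 94.
m = m₂ + h·q = 4 + 94·29 = 2730.

2730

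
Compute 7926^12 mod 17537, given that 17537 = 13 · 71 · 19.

15952

Mod 13: 7926 ≡ 9; since 12 | 12, by Fermat 9^12 ≡ 1 (mod 13).
Mod 71: 7926 ≡ 45; 45^12 ≡ 48 (mod 71).
Mod 19: 7926 ≡ 3; 3^12 ≡ 11 (mod 19).
Combine by CRT: x ≡ 1 (mod 13), x ≡ 48 (mod 71), x ≡ 11 (mod 19) ⇒ x ≡ 15952 (mod 17537).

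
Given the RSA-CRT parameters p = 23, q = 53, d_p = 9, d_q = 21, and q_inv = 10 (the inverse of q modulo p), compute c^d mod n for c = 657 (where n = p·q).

m₁ = c^(d_p) mod p: c ≡ 13 (mod 23), and 13^9 mod 23 = 3.
m₂ = c^(d_q) mod q: c ≡ 21 (mod 53), and 21^21 mod 53 = 51.
h = q_inv·(m₁ − m₂) mod p = 10·(3 − 51) mod 23 = 3.
m = m₂ + h·q = 51 + 3·53 = 210.

210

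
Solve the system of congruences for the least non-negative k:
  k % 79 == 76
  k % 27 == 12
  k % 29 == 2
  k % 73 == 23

From k ≡ 76 (mod 79) write k = 76 + 79t. Substituting into k ≡ 12 (mod 27) gives 79t ≡ 17 (mod 27), and since 25⁻¹ ≡ 13 (mod 27), t ≡ 5. Hence k ≡ 76 + 79·5 = 471 (mod 2133).
From k ≡ 471 (mod 2133) write k = 471 + 2133t. Substituting into k ≡ 2 (mod 29) gives 2133t ≡ 24 (mod 29), and since 16⁻¹ ≡ 20 (mod 29), t ≡ 16. Hence k ≡ 471 + 2133·16 = 34599 (mod 61857).
From k ≡ 34599 (mod 61857) write k = 34599 + 61857t. Substituting into k ≡ 23 (mod 73) gives 61857t ≡ 26 (mod 73), and since 26⁻¹ ≡ 59 (mod 73), t ≡ 1. Hence k ≡ 34599 + 61857·1 = 96456 (mod 4515561).

96456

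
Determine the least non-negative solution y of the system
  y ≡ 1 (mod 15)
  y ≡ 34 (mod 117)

Combine the congruences pairwise.
gcd(15, 117) = 3 and 3 | (34 − 1), so the pair is consistent; merging gives y ≡ 151 (mod 585), where 585 = lcm(15, 117).
The solution is unique modulo lcm(15, 117) = 585.

151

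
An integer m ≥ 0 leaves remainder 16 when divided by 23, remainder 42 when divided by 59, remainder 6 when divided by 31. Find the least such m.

From m ≡ 16 (mod 23) write m = 16 + 23t. Substituting into m ≡ 42 (mod 59) gives 23t ≡ 26 (mod 59), and since 23⁻¹ ≡ 18 (mod 59), t ≡ 55. Hence m ≡ 16 + 23·55 = 1281 (mod 1357).
From m ≡ 1281 (mod 1357) write m = 1281 + 1357t. Substituting into m ≡ 6 (mod 31) gives 1357t ≡ 27 (mod 31), and since 24⁻¹ ≡ 22 (mod 31), t ≡ 5. Hence m ≡ 1281 + 1357·5 = 8066 (mod 42067).

8066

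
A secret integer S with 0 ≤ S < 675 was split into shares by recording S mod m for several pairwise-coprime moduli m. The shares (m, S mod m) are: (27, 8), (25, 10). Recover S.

From S ≡ 8 (mod 27) write S = 8 + 27t. Substituting into S ≡ 10 (mod 25) gives 27t ≡ 2 (mod 25), and since 2⁻¹ ≡ 13 (mod 25), t ≡ 1. Hence S ≡ 8 + 27·1 = 35 (mod 675).

35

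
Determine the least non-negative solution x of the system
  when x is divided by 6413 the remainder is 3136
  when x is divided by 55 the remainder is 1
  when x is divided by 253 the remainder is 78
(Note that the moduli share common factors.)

259656

gcd(6413, 55) = 11 and 11 | (1 − 3136), so the pair is consistent; merging gives x ≡ 3136 (mod 32065), where 32065 = lcm(6413, 55).
gcd(32065, 253) = 11 and 11 | (78 − 3136), so the pair is consistent; merging gives x ≡ 259656 (mod 737495), where 737495 = lcm(32065, 253).
The solution is unique modulo lcm(6413, 55, 253) = 737495.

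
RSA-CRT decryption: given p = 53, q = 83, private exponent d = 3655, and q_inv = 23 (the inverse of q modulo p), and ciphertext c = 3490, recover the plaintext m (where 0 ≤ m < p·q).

2768

d_p = d mod (p−1) = 3655 mod 52 = 15; d_q = d mod (q−1) = 47.
m₁ = c^(d_p) mod p: c ≡ 45 (mod 53), and 45^15 mod 53 = 12.
m₂ = c^(d_q) mod q: c ≡ 4 (mod 83), and 4^47 mod 83 = 29.
h = q_inv·(m₁ − m₂) mod p = 23·(12 − 29) mod 53 = 33.
m = m₂ + h·q = 29 + 33·83 = 2768.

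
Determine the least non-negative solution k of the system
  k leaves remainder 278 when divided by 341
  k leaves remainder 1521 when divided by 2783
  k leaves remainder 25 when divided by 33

249208

gcd(341, 2783) = 11 and 11 | (1521 − 278), so the pair is consistent; merging gives k ≡ 76662 (mod 86273), where 86273 = lcm(341, 2783).
gcd(86273, 33) = 11 and 11 | (25 − 76662), so the pair is consistent; merging gives k ≡ 249208 (mod 258819), where 258819 = lcm(86273, 33).
The solution is unique modulo lcm(341, 2783, 33) = 258819.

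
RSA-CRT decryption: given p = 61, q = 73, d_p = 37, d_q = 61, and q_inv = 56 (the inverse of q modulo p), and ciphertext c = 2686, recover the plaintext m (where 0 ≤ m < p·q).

m₁ = c^(d_p) mod p: c ≡ 2 (mod 61), and 2^37 mod 61 = 55.
m₂ = c^(d_q) mod q: c ≡ 58 (mod 73), and 58^61 mod 73 = 47.
h = q_inv·(m₁ − m₂) mod p = 56·(55 − 47) mod 61 = 21.
m = m₂ + h·q = 47 + 21·73 = 1580.

1580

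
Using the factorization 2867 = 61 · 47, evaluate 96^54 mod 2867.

773

Mod 61: 96 ≡ 35; 35^54 ≡ 41 (mod 61).
Mod 47: 96 ≡ 2; by Fermat, exponent reduces to 54 mod 46 = 8; 2^8 ≡ 21 (mod 47).
Combine by CRT: x ≡ 41 (mod 61), x ≡ 21 (mod 47) ⇒ x ≡ 773 (mod 2867).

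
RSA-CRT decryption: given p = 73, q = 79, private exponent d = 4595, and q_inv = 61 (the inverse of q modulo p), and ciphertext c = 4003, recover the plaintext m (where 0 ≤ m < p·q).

5742

d_p = d mod (p−1) = 4595 mod 72 = 59; d_q = d mod (q−1) = 71.
m₁ = c^(d_p) mod p: c ≡ 61 (mod 73), and 61^59 mod 73 = 48.
m₂ = c^(d_q) mod q: c ≡ 53 (mod 79), and 53^71 mod 79 = 54.
h = q_inv·(m₁ − m₂) mod p = 61·(48 − 54) mod 73 = 72.
m = m₂ + h·q = 54 + 72·79 = 5742.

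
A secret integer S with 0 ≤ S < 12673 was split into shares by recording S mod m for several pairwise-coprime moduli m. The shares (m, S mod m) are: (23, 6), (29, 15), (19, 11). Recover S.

Combine the congruences pairwise.
From S ≡ 6 (mod 23) write S = 6 + 23t. Substituting into S ≡ 15 (mod 29) gives 23t ≡ 9 (mod 29), and since 23⁻¹ ≡ 24 (mod 29), t ≡ 13. Hence S ≡ 6 + 23·13 = 305 (mod 667).
From S ≡ 305 (mod 667) write S = 305 + 667t. Substituting into S ≡ 11 (mod 19) gives 667t ≡ 10 (mod 19), and since 2⁻¹ ≡ 10 (mod 19), t ≡ 5. Hence S ≡ 305 + 667·5 = 3640 (mod 12673).

3640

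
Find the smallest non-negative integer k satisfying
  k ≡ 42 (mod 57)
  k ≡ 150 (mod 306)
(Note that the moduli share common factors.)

gcd(57, 306) = 3 and 3 | (150 − 42), so the pair is consistent; merging gives k ≡ 1068 (mod 5814), where 5814 = lcm(57, 306).
The solution is unique modulo lcm(57, 306) = 5814.

1068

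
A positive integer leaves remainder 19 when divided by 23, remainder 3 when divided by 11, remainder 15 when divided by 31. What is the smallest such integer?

From N ≡ 19 (mod 23) write N = 19 + 23t. Substituting into N ≡ 3 (mod 11) gives 23t ≡ 6 (mod 11), and since 1⁻¹ ≡ 1 (mod 11), t ≡ 6. Hence N ≡ 19 + 23·6 = 157 (mod 253).
From N ≡ 157 (mod 253) write N = 157 + 253t. Substituting into N ≡ 15 (mod 31) gives 253t ≡ 13 (mod 31), and since 5⁻¹ ≡ 25 (mod 31), t ≡ 15. Hence N ≡ 157 + 253·15 = 3952 (mod 7843).

3952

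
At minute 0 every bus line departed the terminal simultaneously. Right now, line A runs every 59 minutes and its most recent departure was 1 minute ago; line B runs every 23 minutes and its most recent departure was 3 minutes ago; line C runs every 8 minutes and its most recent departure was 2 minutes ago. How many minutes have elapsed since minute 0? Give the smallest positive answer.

8674

From t ≡ 1 (mod 59) write t = 1 + 59s. Substituting into t ≡ 3 (mod 23) gives 59s ≡ 2 (mod 23), and since 13⁻¹ ≡ 16 (mod 23), s ≡ 9. Hence t ≡ 1 + 59·9 = 532 (mod 1357).
From t ≡ 532 (mod 1357) write t = 532 + 1357s. Substituting into t ≡ 2 (mod 8) gives 1357s ≡ 6 (mod 8), and since 5⁻¹ ≡ 5 (mod 8), s ≡ 6. Hence t ≡ 532 + 1357·6 = 8674 (mod 10856).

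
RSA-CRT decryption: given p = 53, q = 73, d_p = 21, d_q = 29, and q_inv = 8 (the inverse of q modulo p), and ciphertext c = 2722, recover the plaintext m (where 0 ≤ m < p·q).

2087

m₁ = c^(d_p) mod p: c ≡ 19 (mod 53), and 19^21 mod 53 = 20.
m₂ = c^(d_q) mod q: c ≡ 21 (mod 73), and 21^29 mod 73 = 43.
h = q_inv·(m₁ − m₂) mod p = 8·(20 − 43) mod 53 = 28.
m = m₂ + h·q = 43 + 28·73 = 2087.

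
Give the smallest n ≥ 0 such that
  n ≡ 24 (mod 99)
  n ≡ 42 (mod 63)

420

gcd(99, 63) = 9 and 9 | (42 − 24), so the pair is consistent; merging gives n ≡ 420 (mod 693), where 693 = lcm(99, 63).
The solution is unique modulo lcm(99, 63) = 693.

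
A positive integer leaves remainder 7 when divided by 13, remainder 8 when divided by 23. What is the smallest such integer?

Combine the congruences pairwise.
From n ≡ 7 (mod 13) write n = 7 + 13t. Substituting into n ≡ 8 (mod 23) gives 13t ≡ 1 (mod 23), and since 13⁻¹ ≡ 16 (mod 23), t ≡ 16. Hence n ≡ 7 + 13·16 = 215 (mod 299).

215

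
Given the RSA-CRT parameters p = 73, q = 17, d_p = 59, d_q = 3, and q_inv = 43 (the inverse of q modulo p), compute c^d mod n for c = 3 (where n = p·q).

1217

m₁ = c^(d_p) mod p: c ≡ 3 (mod 73), and 3^59 mod 73 = 49.
m₂ = c^(d_q) mod q: c ≡ 3 (mod 17), and 3^3 mod 17 = 10.
h = q_inv·(m₁ − m₂) mod p = 43·(49 − 10) mod 73 = 71.
m = m₂ + h·q = 10 + 71·17 = 1217.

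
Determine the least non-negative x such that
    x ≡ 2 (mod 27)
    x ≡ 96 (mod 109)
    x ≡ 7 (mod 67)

The moduli are pairwise coprime; N = 27·109·67 = 197181.
N/27 = 7303; 7303 ≡ 13 (mod 27); 13·25 ≡ 1, so inverse 25.
N/109 = 1809; 1809 ≡ 65 (mod 109); 65·52 ≡ 1, so inverse 52.
N/67 = 2943; 2943 ≡ 62 (mod 67); 62·40 ≡ 1, so inverse 40.
x ≡ 2·7303·25 + 96·1809·52 + 7·2943·40 = 10219718.
10219718 mod 197181 = 163487.

163487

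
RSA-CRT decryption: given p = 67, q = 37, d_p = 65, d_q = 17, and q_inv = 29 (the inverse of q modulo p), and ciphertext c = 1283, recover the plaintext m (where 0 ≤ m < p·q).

m₁ = c^(d_p) mod p: c ≡ 10 (mod 67), and 10^65 mod 67 = 47.
m₂ = c^(d_q) mod q: c ≡ 25 (mod 37), and 25^17 mod 37 = 3.
h = q_inv·(m₁ − m₂) mod p = 29·(47 − 3) mod 67 = 3.
m = m₂ + h·q = 3 + 3·37 = 114.

114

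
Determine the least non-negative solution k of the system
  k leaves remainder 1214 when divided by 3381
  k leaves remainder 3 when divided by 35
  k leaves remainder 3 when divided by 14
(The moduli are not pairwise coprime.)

gcd(3381, 35) = 7 and 7 | (3 − 1214), so the pair is consistent; merging gives k ≡ 14738 (mod 16905), where 16905 = lcm(3381, 35).
gcd(16905, 14) = 7 and 7 | (3 − 14738), so the pair is consistent; merging gives k ≡ 31643 (mod 33810), where 33810 = lcm(16905, 14).
The solution is unique modulo lcm(3381, 35, 14) = 33810.

31643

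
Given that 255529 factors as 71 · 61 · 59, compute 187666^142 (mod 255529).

Mod 71: 187666 ≡ 13; by Fermat, exponent reduces to 142 mod 70 = 2; 13^2 ≡ 27 (mod 71).
Mod 61: 187666 ≡ 30; by Fermat, exponent reduces to 142 mod 60 = 22; 30^22 ≡ 49 (mod 61).
Mod 59: 187666 ≡ 46; by Fermat, exponent reduces to 142 mod 58 = 26; 46^26 ≡ 21 (mod 59).
Combine by CRT: x ≡ 27 (mod 71), x ≡ 49 (mod 61), x ≡ 21 (mod 59) ⇒ x ≡ 211536 (mod 255529).

211536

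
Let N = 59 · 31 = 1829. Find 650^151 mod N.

650

Mod 59: 650 ≡ 1; by Fermat, exponent reduces to 151 mod 58 = 35; 1^35 ≡ 1 (mod 59).
Mod 31: 650 ≡ 30; by Fermat, exponent reduces to 151 mod 30 = 1; 30^1 ≡ 30 (mod 31).
Combine by CRT: x ≡ 1 (mod 59), x ≡ 30 (mod 31) ⇒ x ≡ 650 (mod 1829).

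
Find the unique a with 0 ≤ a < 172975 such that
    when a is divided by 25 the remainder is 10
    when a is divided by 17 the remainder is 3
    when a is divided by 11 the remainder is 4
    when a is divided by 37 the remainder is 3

From a ≡ 10 (mod 25) write a = 10 + 25t. Substituting into a ≡ 3 (mod 17) gives 25t ≡ 10 (mod 17), and since 8⁻¹ ≡ 15 (mod 17), t ≡ 14. Hence a ≡ 10 + 25·14 = 360 (mod 425).
From a ≡ 360 (mod 425) write a = 360 + 425t. Substituting into a ≡ 4 (mod 11) gives 425t ≡ 7 (mod 11), and since 7⁻¹ ≡ 8 (mod 11), t ≡ 1. Hence a ≡ 360 + 425·1 = 785 (mod 4675).
From a ≡ 785 (mod 4675) write a = 785 + 4675t. Substituting into a ≡ 3 (mod 37) gives 4675t ≡ 32 (mod 37), and since 13⁻¹ ≡ 20 (mod 37), t ≡ 11. Hence a ≡ 785 + 4675·11 = 52210 (mod 172975).

52210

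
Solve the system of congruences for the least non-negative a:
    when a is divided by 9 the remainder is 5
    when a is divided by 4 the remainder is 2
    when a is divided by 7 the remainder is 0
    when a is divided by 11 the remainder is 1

The moduli are pairwise coprime; N = 9·4·7·11 = 2772.
N/9 = 308; 308 ≡ 2 (mod 9); 2·5 ≡ 1, so inverse 5.
N/4 = 693; 693 ≡ 1 (mod 4), inverse 1.
N/7 = 396; 396 ≡ 4 (mod 7); 4·2 ≡ 1, so inverse 2.
N/11 = 252; 252 ≡ 10 (mod 11); 10·10 ≡ 1, so inverse 10.
a ≡ 5·308·5 + 2·693·1 + 0·396·2 + 1·252·10 = 11606.
11606 mod 2772 = 518.

518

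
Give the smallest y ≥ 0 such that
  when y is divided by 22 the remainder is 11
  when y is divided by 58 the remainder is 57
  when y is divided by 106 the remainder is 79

19371

gcd(22, 58) = 2 and 2 | (57 − 11), so the pair is consistent; merging gives y ≡ 231 (mod 638), where 638 = lcm(22, 58).
gcd(638, 106) = 2 and 2 | (79 − 231), so the pair is consistent; merging gives y ≡ 19371 (mod 33814), where 33814 = lcm(638, 106).
The solution is unique modulo lcm(22, 58, 106) = 33814.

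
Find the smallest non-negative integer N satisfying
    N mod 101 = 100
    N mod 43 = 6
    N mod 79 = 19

The moduli are pairwise coprime; M = 101·43·79 = 343097.
M/101 = 3397; 3397 ≡ 64 (mod 101); 64·30 ≡ 1, so inverse 30.
M/43 = 7979; 7979 ≡ 24 (mod 43); 24·9 ≡ 1, so inverse 9.
M/79 = 4343; 4343 ≡ 77 (mod 79); 77·39 ≡ 1, so inverse 39.
N ≡ 100·3397·30 + 6·7979·9 + 19·4343·39 = 13840029.
13840029 mod 343097 = 116149.

116149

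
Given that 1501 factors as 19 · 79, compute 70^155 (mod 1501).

667

Mod 19: 70 ≡ 13; by Fermat, exponent reduces to 155 mod 18 = 11; 13^11 ≡ 2 (mod 19).
Mod 79: 70 ≡ 70; by Fermat, exponent reduces to 155 mod 78 = 77; 70^77 ≡ 35 (mod 79).
Combine by CRT: x ≡ 2 (mod 19), x ≡ 35 (mod 79) ⇒ x ≡ 667 (mod 1501).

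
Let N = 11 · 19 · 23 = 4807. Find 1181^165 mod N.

4302

Mod 11: 1181 ≡ 4; by Fermat, exponent reduces to 165 mod 10 = 5; 4^5 ≡ 1 (mod 11).
Mod 19: 1181 ≡ 3; by Fermat, exponent reduces to 165 mod 18 = 3; 3^3 ≡ 8 (mod 19).
Mod 23: 1181 ≡ 8; by Fermat, exponent reduces to 165 mod 22 = 11; 8^11 ≡ 1 (mod 23).
Combine by CRT: x ≡ 1 (mod 11), x ≡ 8 (mod 19), x ≡ 1 (mod 23) ⇒ x ≡ 4302 (mod 4807).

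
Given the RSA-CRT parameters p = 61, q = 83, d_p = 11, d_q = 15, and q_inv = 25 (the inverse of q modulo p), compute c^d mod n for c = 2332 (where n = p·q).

m₁ = c^(d_p) mod p: c ≡ 14 (mod 61), and 14^11 mod 61 = 48.
m₂ = c^(d_q) mod q: c ≡ 8 (mod 83), and 8^15 mod 83 = 67.
h = q_inv·(m₁ − m₂) mod p = 25·(48 − 67) mod 61 = 13.
m = m₂ + h·q = 67 + 13·83 = 1146.

1146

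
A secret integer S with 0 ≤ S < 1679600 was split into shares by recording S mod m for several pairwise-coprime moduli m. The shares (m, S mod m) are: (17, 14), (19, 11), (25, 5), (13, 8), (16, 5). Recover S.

The moduli are pairwise coprime; N = 17·19·25·13·16 = 1679600.
N/17 = 98800; 98800 ≡ 13 (mod 17); 13·4 ≡ 1, so inverse 4.
N/19 = 88400; 88400 ≡ 12 (mod 19); 12·8 ≡ 1, so inverse 8.
N/25 = 67184; 67184 ≡ 9 (mod 25); 9·14 ≡ 1, so inverse 14.
N/13 = 129200; 129200 ≡ 6 (mod 13); 6·11 ≡ 1, so inverse 11.
N/16 = 104975; 104975 ≡ 15 (mod 16); 15·15 ≡ 1, so inverse 15.
S ≡ 14·98800·4 + 11·88400·8 + 5·67184·14 + 8·129200·11 + 5·104975·15 = 37257605.
37257605 mod 1679600 = 306405.

306405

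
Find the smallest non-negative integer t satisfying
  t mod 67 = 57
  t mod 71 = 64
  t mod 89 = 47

62970

The moduli are pairwise coprime; N = 67·71·89 = 423373.
N/67 = 6319; 6319 ≡ 21 (mod 67); 21·16 ≡ 1, so inverse 16.
N/71 = 5963; 5963 ≡ 70 (mod 71); 70·70 ≡ 1, so inverse 70.
N/89 = 4757; 4757 ≡ 40 (mod 89); 40·69 ≡ 1, so inverse 69.
t ≡ 57·6319·16 + 64·5963·70 + 47·4757·69 = 47904119.
47904119 mod 423373 = 62970.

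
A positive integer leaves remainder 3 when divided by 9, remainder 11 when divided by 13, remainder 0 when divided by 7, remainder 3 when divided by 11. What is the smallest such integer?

5250

Combine the congruences pairwise.
From x ≡ 3 (mod 9) write x = 3 + 9t. Substituting into x ≡ 11 (mod 13) gives 9t ≡ 8 (mod 13), and since 9⁻¹ ≡ 3 (mod 13), t ≡ 11. Hence x ≡ 3 + 9·11 = 102 (mod 117).
From x ≡ 102 (mod 117) write x = 102 + 117t. Substituting into x ≡ 0 (mod 7) gives 117t ≡ 3 (mod 7), and since 5⁻¹ ≡ 3 (mod 7), t ≡ 2. Hence x ≡ 102 + 117·2 = 336 (mod 819).
From x ≡ 336 (mod 819) write x = 336 + 819t. Substituting into x ≡ 3 (mod 11) gives 819t ≡ 8 (mod 11), and since 5⁻¹ ≡ 9 (mod 11), t ≡ 6. Hence x ≡ 336 + 819·6 = 5250 (mod 9009).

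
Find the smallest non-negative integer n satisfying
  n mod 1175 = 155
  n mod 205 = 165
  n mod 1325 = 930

1602855

Combine the congruences pairwise.
gcd(1175, 205) = 5 and 5 | (165 − 155), so the pair is consistent; merging gives n ≡ 13080 (mod 48175), where 48175 = lcm(1175, 205).
gcd(48175, 1325) = 25 and 25 | (930 − 13080), so the pair is consistent; merging gives n ≡ 1602855 (mod 2553275), where 2553275 = lcm(48175, 1325).
The solution is unique modulo lcm(1175, 205, 1325) = 2553275.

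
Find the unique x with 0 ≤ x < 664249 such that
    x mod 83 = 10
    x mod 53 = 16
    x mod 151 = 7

380980

The moduli are pairwise coprime; N = 83·53·151 = 664249.
N/83 = 8003; 8003 ≡ 35 (mod 83); 35·19 ≡ 1, so inverse 19.
N/53 = 12533; 12533 ≡ 25 (mod 53); 25·17 ≡ 1, so inverse 17.
N/151 = 4399; 4399 ≡ 20 (mod 151); 20·68 ≡ 1, so inverse 68.
x ≡ 10·8003·19 + 16·12533·17 + 7·4399·68 = 7023470.
7023470 mod 664249 = 380980.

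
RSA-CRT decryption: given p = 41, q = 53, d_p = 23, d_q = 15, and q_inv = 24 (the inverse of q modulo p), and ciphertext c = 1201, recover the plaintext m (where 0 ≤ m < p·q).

m₁ = c^(d_p) mod p: c ≡ 12 (mod 41), and 12^23 mod 41 = 35.
m₂ = c^(d_q) mod q: c ≡ 35 (mod 53), and 35^15 mod 53 = 21.
h = q_inv·(m₁ − m₂) mod p = 24·(35 − 21) mod 41 = 8.
m = m₂ + h·q = 21 + 8·53 = 445.

445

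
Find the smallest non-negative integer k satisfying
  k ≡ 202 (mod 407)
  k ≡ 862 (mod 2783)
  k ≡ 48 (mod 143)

955431

Combine the congruences pairwise.
gcd(407, 2783) = 11 and 11 | (862 − 202), so the pair is consistent; merging gives k ≡ 28692 (mod 102971), where 102971 = lcm(407, 2783).
gcd(102971, 143) = 11 and 11 | (48 − 28692), so the pair is consistent; merging gives k ≡ 955431 (mod 1338623), where 1338623 = lcm(102971, 143).
The solution is unique modulo lcm(407, 2783, 143) = 1338623.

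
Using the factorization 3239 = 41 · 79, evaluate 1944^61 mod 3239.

Mod 41: 1944 ≡ 17; by Fermat, exponent reduces to 61 mod 40 = 21; 17^21 ≡ 24 (mod 41).
Mod 79: 1944 ≡ 48; 48^61 ≡ 74 (mod 79).
Combine by CRT: x ≡ 24 (mod 41), x ≡ 74 (mod 79) ⇒ x ≡ 311 (mod 3239).

311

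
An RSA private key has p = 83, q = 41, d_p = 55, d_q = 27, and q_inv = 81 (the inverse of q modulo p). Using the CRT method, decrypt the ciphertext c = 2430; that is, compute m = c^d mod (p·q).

867

m₁ = c^(d_p) mod p: c ≡ 23 (mod 83), and 23^55 mod 83 = 37.
m₂ = c^(d_q) mod q: c ≡ 11 (mod 41), and 11^27 mod 41 = 6.
h = q_inv·(m₁ − m₂) mod p = 81·(37 − 6) mod 83 = 21.
m = m₂ + h·q = 6 + 21·41 = 867.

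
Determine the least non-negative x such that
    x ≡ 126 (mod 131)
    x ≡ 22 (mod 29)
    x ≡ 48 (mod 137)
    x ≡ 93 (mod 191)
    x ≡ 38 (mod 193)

Combine the congruences pairwise.
From x ≡ 126 (mod 131) write x = 126 + 131t. Substituting into x ≡ 22 (mod 29) gives 131t ≡ 12 (mod 29), and since 15⁻¹ ≡ 2 (mod 29), t ≡ 24. Hence x ≡ 126 + 131·24 = 3270 (mod 3799).
From x ≡ 3270 (mod 3799) write x = 3270 + 3799t. Substituting into x ≡ 48 (mod 137) gives 3799t ≡ 66 (mod 137), and since 100⁻¹ ≡ 37 (mod 137), t ≡ 113. Hence x ≡ 3270 + 3799·113 = 432557 (mod 520463).
From x ≡ 432557 (mod 520463) write x = 432557 + 520463t. Substituting into x ≡ 93 (mod 191) gives 520463t ≡ 151 (mod 191), and since 179⁻¹ ≡ 175 (mod 191), t ≡ 67. Hence x ≡ 432557 + 520463·67 = 35303578 (mod 99408433).
From x ≡ 35303578 (mod 99408433) write x = 35303578 + 99408433t. Substituting into x ≡ 38 (mod 193) gives 99408433t ≡ 20 (mod 193), and since 116⁻¹ ≡ 5 (mod 193), t ≡ 100. Hence x ≡ 35303578 + 99408433·100 = 9976146878 (mod 19185827569).

9976146878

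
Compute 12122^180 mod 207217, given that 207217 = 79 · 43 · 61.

161285

Mod 79: 12122 ≡ 35; by Fermat, exponent reduces to 180 mod 78 = 24; 35^24 ≡ 46 (mod 79).
Mod 43: 12122 ≡ 39; by Fermat, exponent reduces to 180 mod 42 = 12; 39^12 ≡ 35 (mod 43).
Mod 61: 12122 ≡ 44; since 60 | 180, by Fermat 44^180 ≡ 1 (mod 61).
Combine by CRT: x ≡ 46 (mod 79), x ≡ 35 (mod 43), x ≡ 1 (mod 61) ⇒ x ≡ 161285 (mod 207217).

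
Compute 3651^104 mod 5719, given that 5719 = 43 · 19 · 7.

Mod 43: 3651 ≡ 39; by Fermat, exponent reduces to 104 mod 42 = 20; 39^20 ≡ 11 (mod 43).
Mod 19: 3651 ≡ 3; by Fermat, exponent reduces to 104 mod 18 = 14; 3^14 ≡ 4 (mod 19).
Mod 7: 3651 ≡ 4; by Fermat, exponent reduces to 104 mod 6 = 2; 4^2 ≡ 2 (mod 7).
Combine by CRT: x ≡ 11 (mod 43), x ≡ 4 (mod 19), x ≡ 2 (mod 7) ⇒ x ≡ 5343 (mod 5719).

5343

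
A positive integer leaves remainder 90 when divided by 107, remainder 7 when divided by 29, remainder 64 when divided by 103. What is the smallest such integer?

37968

The moduli are pairwise coprime; M = 107·29·103 = 319609.
M/107 = 2987; 2987 ≡ 98 (mod 107); 98·95 ≡ 1, so inverse 95.
M/29 = 11021; 11021 ≡ 1 (mod 29), inverse 1.
M/103 = 3103; 3103 ≡ 13 (mod 103); 13·8 ≡ 1, so inverse 8.
n ≡ 90·2987·95 + 7·11021·1 + 64·3103·8 = 27204733.
27204733 mod 319609 = 37968.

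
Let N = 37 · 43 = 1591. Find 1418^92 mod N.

Mod 37: 1418 ≡ 12; by Fermat, exponent reduces to 92 mod 36 = 20; 12^20 ≡ 33 (mod 37).
Mod 43: 1418 ≡ 42; by Fermat, exponent reduces to 92 mod 42 = 8; 42^8 ≡ 1 (mod 43).
Combine by CRT: x ≡ 33 (mod 37), x ≡ 1 (mod 43) ⇒ x ≡ 1291 (mod 1591).

1291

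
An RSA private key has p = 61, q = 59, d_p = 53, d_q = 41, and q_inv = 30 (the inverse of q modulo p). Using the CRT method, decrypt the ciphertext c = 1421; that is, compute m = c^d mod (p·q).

m₁ = c^(d_p) mod p: c ≡ 18 (mod 61), and 18^53 mod 61 = 30.
m₂ = c^(d_q) mod q: c ≡ 5 (mod 59), and 5^41 mod 59 = 41.
h = q_inv·(m₁ − m₂) mod p = 30·(30 − 41) mod 61 = 36.
m = m₂ + h·q = 41 + 36·59 = 2165.

2165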